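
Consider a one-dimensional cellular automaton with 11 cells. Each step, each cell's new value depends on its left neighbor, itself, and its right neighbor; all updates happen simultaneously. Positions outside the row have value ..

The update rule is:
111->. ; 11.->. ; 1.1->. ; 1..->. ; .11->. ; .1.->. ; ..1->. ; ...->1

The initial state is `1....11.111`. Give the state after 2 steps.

..11.......
1....111111

1....111111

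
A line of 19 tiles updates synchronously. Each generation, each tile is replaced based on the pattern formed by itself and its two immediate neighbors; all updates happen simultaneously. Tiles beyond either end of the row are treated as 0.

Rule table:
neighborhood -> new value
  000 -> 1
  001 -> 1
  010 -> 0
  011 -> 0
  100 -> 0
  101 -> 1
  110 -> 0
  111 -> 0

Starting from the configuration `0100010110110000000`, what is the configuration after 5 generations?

1001101001000111111
0010010010011000000
1100100100100011111
0001001001001100000
1110010010010001111

1110010010010001111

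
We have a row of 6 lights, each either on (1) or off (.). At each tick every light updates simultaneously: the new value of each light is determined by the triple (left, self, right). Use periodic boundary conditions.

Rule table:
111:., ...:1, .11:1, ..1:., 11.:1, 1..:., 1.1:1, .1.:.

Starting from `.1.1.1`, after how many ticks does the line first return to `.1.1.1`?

1.1.1.
.1.1.1

2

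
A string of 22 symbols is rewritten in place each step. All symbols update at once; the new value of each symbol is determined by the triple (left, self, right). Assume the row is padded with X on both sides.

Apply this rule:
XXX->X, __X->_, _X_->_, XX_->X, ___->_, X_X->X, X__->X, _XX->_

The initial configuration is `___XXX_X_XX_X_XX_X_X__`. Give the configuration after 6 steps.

XXXXXX___XXX_X_XX_X_XX

X___XXX_X_XX_X_XX_X_X_
XX___XXX_X_XX_X_XX_X_X
XXX___XXX_X_XX_X_XX_X_
XXXX___XXX_X_XX_X_XX_X
XXXXX___XXX_X_XX_X_XX_
XXXXXX___XXX_X_XX_X_XX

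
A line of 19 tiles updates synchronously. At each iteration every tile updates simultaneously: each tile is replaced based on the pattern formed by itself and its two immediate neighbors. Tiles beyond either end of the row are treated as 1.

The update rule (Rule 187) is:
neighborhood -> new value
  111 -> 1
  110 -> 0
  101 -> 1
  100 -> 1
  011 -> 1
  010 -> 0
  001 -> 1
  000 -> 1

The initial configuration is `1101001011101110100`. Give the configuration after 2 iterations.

0101101110111010111

iteration 1: 1010110111011101011
iteration 2: 0101101110111010111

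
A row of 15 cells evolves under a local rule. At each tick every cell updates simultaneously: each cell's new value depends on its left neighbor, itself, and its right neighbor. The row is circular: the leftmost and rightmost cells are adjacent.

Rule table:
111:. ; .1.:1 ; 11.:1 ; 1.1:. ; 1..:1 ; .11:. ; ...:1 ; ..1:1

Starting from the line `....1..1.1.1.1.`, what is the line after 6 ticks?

tick 1: 11111111.1.1.11
tick 2: .......1.1.1...
tick 3: 11111111.1.1111
tick 4: .......1.1.....
tick 5: 11111111.111111
tick 6: .......1.......

.......1.......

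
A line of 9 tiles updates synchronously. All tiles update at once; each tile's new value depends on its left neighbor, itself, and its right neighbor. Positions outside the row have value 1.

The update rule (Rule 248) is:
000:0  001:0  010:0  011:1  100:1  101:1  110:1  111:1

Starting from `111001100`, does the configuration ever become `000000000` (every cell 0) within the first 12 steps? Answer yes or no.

no

111101110
111111111
111111111  (fixed point — unchanged through step 12)
step 12 is 111111111, still not uniform 0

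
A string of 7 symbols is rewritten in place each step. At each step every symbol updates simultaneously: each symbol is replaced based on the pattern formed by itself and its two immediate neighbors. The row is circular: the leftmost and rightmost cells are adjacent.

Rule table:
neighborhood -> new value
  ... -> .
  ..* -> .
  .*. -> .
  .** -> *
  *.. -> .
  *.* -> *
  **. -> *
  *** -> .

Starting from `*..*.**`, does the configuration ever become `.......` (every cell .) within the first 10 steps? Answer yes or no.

yes

*...**.
....***
....*.*
.....*.
.......
all cells are . at step 5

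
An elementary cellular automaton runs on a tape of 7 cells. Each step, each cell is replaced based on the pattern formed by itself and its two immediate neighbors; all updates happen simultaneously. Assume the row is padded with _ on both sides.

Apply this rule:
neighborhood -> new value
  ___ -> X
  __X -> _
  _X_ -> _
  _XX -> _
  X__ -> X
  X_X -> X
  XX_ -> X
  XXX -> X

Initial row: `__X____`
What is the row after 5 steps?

X__XXXX
_X__XXX
__X__XX
X__X__X
_X__X__

_X__X__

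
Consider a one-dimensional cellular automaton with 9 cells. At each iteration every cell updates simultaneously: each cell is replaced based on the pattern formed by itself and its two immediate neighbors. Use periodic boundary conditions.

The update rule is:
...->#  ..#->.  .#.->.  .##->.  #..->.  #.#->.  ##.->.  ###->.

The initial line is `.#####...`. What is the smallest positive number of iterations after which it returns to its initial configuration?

iteration 1: .......##
iteration 2: .#####...

2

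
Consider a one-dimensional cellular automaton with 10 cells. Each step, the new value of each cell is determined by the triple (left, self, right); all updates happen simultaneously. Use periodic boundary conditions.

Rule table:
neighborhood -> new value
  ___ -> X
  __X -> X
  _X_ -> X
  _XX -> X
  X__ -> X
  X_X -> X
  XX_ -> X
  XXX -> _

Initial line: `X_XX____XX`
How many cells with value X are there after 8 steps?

XXXXXXXXX_
X_______XX
XXXXXXXXX_  (repeats step 1; period 2)
step 8: X_______XX
count of X: 3

3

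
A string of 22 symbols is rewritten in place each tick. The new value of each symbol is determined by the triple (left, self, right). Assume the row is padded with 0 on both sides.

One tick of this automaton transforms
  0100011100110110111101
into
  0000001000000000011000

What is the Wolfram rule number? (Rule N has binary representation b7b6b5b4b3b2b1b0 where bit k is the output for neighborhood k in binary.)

position 6: 111 → 1  (bit 7 = 1)
position 7: 110 → 0  (bit 6 = 0)
position 12: 101 → 0  (bit 5 = 0)
position 2: 100 → 0  (bit 4 = 0)
position 5: 011 → 0  (bit 3 = 0)
position 1: 010 → 0  (bit 2 = 0)
position 0: 001 → 0  (bit 1 = 0)
position 3: 000 → 0  (bit 0 = 0)
bits b7..b0 = 10000000 = 128

128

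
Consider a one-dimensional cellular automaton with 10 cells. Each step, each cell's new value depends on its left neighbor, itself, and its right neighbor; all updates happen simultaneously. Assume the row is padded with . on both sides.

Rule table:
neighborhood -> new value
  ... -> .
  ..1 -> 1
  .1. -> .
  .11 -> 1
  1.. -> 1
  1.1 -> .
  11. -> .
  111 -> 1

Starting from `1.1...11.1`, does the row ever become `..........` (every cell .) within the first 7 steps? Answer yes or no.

no

step 1: ...1.11...
step 2: ..1..1.1..
step 3: .1.11...1.
step 4: 1..1.1.1.1
step 5: .11.......
step 6: 11.1......
step 7: 1...1.....
step 7 is 1...1....., still not uniform .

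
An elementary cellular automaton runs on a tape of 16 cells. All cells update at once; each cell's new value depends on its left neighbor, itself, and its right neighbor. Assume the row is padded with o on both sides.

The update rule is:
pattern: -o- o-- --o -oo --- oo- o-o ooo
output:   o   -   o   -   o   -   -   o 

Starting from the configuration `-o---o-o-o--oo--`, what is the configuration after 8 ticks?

tick 1: -o-ooo-o-o-o---o
tick 2: -o--o--o-o-o-oo-
tick 3: -o-oo-oo-o-o----
tick 4: -o-------o-o-ooo
tick 5: -o-ooooooo-o--oo
tick 6: -o--ooooo--o-o-o
tick 7: -o-o-ooo--oo-o--
tick 8: -o-o--o--o---o-o

-o-o--o--o---o-o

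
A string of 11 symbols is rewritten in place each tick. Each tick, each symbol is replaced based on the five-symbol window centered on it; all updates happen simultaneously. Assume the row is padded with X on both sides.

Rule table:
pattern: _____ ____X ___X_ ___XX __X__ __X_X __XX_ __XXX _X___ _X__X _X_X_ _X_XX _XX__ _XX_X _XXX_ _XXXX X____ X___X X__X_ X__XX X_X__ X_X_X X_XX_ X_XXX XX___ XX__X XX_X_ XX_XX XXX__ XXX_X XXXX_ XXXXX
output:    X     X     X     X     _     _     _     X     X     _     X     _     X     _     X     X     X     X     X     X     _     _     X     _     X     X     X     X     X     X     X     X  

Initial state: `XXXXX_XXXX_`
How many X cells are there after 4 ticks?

10

tick 1: XXXXXX_XXXX
tick 2: XXXXXXX_XXX
tick 3: XXXXXXXX_XX
tick 4: XXXXXXXXX_X
count of X: 10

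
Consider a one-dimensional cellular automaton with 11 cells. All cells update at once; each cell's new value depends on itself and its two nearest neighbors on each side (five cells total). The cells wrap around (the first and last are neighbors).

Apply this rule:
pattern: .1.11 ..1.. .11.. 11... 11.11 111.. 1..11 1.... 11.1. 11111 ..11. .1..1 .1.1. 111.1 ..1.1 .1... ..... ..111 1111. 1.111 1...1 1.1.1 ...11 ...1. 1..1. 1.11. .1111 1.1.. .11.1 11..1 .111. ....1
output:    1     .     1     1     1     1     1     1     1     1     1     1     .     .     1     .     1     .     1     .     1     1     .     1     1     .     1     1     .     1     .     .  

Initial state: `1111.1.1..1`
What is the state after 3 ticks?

.11.11..11.

111.11.111.
...1..1...1
.11.11..11.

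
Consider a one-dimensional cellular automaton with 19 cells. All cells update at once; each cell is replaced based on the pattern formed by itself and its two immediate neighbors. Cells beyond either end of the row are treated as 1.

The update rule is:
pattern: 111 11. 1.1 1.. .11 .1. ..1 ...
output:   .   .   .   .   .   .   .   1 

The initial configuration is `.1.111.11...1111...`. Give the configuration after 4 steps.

.11111111...1111...

..........1......1.
.11111111...1111...
..........1......1.  (repeats step 1; period 2)
step 4: .11111111...1111...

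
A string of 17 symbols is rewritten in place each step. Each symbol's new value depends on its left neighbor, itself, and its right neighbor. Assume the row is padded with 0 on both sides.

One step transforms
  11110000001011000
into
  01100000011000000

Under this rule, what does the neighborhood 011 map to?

At position 0 the neighborhood is 011; the next row has 0 there.

0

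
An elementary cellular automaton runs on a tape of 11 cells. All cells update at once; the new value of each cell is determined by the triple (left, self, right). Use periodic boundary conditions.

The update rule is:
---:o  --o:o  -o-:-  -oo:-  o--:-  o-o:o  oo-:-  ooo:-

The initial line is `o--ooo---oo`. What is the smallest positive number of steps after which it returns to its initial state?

22

--o----oo--
oo--ooo---o
---o----oo-
ooo--ooo---
----o----oo
-ooo--ooo--
o----o----o
--ooo--ooo-
oo----o----
---ooo--ooo
-oo----o---
o---ooo--oo
--oo----o--
oo---ooo--o
---oo----o-
ooo---ooo--
----oo----o
-ooo---ooo-
o----oo----
--ooo---ooo
-o----oo---
o--ooo---oo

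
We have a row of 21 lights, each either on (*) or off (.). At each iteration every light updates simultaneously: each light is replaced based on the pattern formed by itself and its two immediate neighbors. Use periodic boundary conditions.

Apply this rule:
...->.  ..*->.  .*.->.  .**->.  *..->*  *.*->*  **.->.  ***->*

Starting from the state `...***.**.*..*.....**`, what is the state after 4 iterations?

...*...*.*..*.*..*...

iteration 1: *...*.*..*.*..*......
iteration 2: .*...*.*..*.*..*.....
iteration 3: ..*...*.*..*.*..*....
iteration 4: ...*...*.*..*.*..*...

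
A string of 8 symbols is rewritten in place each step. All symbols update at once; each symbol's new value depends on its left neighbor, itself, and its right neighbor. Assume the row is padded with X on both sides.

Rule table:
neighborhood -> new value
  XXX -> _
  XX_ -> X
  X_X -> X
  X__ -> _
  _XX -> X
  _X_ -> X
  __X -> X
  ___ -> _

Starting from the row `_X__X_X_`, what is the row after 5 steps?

XX_X_XX_

XX_XXXXX
_XXX____
XX_X___X
_XXX__XX
XX_X_XX_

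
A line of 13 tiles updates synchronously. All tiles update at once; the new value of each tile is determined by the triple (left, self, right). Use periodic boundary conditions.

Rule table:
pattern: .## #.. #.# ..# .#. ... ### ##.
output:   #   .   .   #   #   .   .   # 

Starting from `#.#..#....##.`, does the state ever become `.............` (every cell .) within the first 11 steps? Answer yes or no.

#.#.##...###.
#.#.##..##.#.
#.#.##.###.#.
#.#.##.#.#.#.
#.#.##.#.#.#.  (fixed point — unchanged through step 11)
step 11 is #.#.##.#.#.#., still not uniform .

no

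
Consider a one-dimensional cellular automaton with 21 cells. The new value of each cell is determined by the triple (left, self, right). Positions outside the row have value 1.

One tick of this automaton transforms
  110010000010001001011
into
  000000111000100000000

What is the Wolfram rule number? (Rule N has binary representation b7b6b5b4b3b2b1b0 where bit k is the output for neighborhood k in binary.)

1

position 0: 111 → 0  (bit 7 = 0)
position 1: 110 → 0  (bit 6 = 0)
position 18: 101 → 0  (bit 5 = 0)
position 2: 100 → 0  (bit 4 = 0)
position 19: 011 → 0  (bit 3 = 0)
position 4: 010 → 0  (bit 2 = 0)
position 3: 001 → 0  (bit 1 = 0)
position 6: 000 → 1  (bit 0 = 1)
bits b7..b0 = 00000001 = 1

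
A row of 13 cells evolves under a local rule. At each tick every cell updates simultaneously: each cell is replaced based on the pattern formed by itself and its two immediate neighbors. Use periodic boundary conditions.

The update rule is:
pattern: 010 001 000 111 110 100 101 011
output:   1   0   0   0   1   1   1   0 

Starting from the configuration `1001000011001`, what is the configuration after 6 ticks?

0110011011000

1101100001100
0110110000110
0011011000011
1001101100001
1100110110000
0110011011000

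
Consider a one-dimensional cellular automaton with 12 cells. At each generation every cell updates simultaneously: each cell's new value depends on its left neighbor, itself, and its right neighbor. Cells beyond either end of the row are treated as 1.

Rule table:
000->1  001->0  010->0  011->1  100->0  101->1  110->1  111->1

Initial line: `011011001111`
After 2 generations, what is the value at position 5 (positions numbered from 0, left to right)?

111111001111
111111001111
position 5 holds 1

1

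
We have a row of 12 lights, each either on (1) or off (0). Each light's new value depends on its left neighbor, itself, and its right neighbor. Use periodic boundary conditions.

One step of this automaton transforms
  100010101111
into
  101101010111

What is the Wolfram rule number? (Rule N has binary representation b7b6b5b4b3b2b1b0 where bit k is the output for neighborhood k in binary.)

position 9: 111 → 1  (bit 7 = 1)
position 0: 110 → 1  (bit 6 = 1)
position 5: 101 → 1  (bit 5 = 1)
position 1: 100 → 0  (bit 4 = 0)
position 8: 011 → 0  (bit 3 = 0)
position 4: 010 → 0  (bit 2 = 0)
position 3: 001 → 1  (bit 1 = 1)
position 2: 000 → 1  (bit 0 = 1)
bits b7..b0 = 11100011 = 227

227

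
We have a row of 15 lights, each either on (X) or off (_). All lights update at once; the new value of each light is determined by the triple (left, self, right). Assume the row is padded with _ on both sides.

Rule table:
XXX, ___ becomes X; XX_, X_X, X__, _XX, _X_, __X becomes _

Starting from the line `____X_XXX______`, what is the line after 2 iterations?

XXX____X__XXXXX
_X__XX_____XXX_

_X__XX_____XXX_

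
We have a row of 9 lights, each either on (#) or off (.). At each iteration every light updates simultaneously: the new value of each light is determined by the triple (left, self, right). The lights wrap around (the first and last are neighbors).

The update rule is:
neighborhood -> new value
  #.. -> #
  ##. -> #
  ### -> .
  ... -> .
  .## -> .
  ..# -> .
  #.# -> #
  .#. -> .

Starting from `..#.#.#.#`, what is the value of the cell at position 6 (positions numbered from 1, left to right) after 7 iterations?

iteration 1: #..#.#.#.
iteration 2: .#..#.#.#
iteration 3: #.#..#.#.
iteration 4: .#.#..#.#
iteration 5: #.#.#..#.
iteration 6: .#.#.#..#
iteration 7: #.#.#.#..
position 6 holds .

.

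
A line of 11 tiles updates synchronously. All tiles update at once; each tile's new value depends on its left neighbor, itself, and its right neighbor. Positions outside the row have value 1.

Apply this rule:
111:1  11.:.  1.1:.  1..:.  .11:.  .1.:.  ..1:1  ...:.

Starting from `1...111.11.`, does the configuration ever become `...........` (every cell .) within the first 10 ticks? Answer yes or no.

no

...1.1.....
..1.......1
.1.......1.
........1..
.......1..1
......1..1.
.....1..1..
....1..1..1
...1..1..1.
..1..1..1..
tick 10 is ..1..1..1.., still not uniform .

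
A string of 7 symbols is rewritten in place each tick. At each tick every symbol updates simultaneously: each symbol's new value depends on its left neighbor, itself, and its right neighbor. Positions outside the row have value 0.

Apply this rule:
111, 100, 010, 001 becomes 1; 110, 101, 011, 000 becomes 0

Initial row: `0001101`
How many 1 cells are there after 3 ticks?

0010001
0111011
1010000
count of 1: 2

2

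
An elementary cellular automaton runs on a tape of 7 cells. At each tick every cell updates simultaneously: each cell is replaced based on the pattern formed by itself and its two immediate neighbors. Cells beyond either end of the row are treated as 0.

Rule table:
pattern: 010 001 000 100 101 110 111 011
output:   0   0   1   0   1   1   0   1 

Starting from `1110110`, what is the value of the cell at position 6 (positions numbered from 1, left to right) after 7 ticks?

1

tick 1: 1011110
tick 2: 0110010
tick 3: 0110000
tick 4: 0110111
tick 5: 0111101
tick 6: 0100110
tick 7: 0000110
position 6 holds 1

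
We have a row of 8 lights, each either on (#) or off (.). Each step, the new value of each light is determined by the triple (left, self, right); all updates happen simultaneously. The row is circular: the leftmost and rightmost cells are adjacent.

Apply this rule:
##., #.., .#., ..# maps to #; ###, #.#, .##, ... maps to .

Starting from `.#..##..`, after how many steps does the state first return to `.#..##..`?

####.##.
...#..#.
..######
##.....#
.##...#.
#.##.###
#..#....
#####..#
....###.
...#..##
#.####.#
#....#..
##..####
.###....
#..##...
###.##.#
..#..#..
.######.
#.....##
##...#..
.##.####
..#....#
####..##
...###..
..#..##.
.####.##
....#..#
#..#####
###.....
..##...#
##.##.##
.#..#...
######..
.....###
#...#..#
##.####.
.#....#.
###..###
..###...
.#..##..

40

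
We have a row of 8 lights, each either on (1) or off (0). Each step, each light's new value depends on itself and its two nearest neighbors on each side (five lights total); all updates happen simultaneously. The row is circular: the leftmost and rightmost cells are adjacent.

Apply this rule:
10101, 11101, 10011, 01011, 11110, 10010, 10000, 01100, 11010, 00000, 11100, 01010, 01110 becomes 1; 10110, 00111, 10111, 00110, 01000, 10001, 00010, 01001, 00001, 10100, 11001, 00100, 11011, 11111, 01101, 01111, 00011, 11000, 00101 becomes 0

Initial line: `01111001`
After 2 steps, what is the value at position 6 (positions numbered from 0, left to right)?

step 1: 10011010
step 2: 00100111
position 6 holds 1

1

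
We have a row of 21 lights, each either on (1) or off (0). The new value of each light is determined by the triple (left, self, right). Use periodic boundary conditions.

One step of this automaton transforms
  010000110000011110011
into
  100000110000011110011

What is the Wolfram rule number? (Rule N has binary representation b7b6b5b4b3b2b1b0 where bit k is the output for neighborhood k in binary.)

232

position 14: 111 → 1  (bit 7 = 1)
position 7: 110 → 1  (bit 6 = 1)
position 0: 101 → 1  (bit 5 = 1)
position 2: 100 → 0  (bit 4 = 0)
position 6: 011 → 1  (bit 3 = 1)
position 1: 010 → 0  (bit 2 = 0)
position 5: 001 → 0  (bit 1 = 0)
position 3: 000 → 0  (bit 0 = 0)
bits b7..b0 = 11101000 = 232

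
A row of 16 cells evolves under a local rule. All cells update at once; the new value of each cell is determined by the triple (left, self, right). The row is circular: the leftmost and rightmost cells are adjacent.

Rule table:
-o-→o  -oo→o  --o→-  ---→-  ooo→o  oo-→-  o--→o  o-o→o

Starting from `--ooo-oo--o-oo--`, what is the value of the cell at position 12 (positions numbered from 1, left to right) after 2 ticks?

o

--oo-oo-o-ooo-o-
--o-oo-ooooo-ooo
position 12 holds o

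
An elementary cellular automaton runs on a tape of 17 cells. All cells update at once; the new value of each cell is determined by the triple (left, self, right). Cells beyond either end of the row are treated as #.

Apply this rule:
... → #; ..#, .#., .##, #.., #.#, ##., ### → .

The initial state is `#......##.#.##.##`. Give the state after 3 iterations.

..####...........
.......#########.
.#####...........

.#####...........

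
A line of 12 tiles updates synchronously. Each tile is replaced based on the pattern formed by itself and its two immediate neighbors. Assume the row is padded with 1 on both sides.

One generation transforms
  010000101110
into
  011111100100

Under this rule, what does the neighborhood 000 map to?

At position 3 the neighborhood is 000; the next row has 1 there.

1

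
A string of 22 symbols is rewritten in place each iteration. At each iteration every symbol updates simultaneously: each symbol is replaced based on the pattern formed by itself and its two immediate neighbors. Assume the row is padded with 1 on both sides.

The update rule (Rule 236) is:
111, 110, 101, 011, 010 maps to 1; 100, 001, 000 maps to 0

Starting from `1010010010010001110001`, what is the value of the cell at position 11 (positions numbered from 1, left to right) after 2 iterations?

0

iteration 1: 1110010010010001110001
iteration 2: 1110010010010001110001
position 11 holds 0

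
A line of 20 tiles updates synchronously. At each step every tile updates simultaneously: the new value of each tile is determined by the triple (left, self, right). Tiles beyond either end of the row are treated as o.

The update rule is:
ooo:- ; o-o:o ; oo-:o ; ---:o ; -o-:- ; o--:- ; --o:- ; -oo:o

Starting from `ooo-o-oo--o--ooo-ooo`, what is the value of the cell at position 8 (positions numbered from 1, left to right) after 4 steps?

--oo-ooo-----o-ooo--
--oooo-o-ooo--oo-o--
--o--oo-oo-o--ooo---
-----oooooo---o-o-o-
position 8 holds o

o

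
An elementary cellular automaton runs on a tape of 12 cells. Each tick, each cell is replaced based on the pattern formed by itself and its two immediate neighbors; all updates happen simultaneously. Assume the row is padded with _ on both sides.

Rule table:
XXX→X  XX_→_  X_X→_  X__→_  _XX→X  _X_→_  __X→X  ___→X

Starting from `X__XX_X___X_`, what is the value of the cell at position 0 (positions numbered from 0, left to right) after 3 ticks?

X

__XX____XX__
XXX__XXXX__X
XX__XXXX__X_
position 0 holds X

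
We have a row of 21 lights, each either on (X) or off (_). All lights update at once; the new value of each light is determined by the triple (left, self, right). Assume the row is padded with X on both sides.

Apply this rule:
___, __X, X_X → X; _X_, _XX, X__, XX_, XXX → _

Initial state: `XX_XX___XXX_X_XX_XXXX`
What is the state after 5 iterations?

_X__X___XX__X__X__X__

iteration 1: __X___XX___X_X__X____
iteration 2: _X__XX___XX_X__X__XXX
iteration 3: X__X___XX__X__X__X___
iteration 4: __X__XX___X__X__X__XX
iteration 5: _X__X___XX__X__X__X__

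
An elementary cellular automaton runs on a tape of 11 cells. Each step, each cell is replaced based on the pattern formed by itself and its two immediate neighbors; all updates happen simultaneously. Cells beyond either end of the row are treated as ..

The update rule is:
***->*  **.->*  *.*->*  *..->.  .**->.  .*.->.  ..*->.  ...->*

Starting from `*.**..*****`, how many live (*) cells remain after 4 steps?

7

.*.*...****
..*..*..***
*........**
..******..*
count of *: 7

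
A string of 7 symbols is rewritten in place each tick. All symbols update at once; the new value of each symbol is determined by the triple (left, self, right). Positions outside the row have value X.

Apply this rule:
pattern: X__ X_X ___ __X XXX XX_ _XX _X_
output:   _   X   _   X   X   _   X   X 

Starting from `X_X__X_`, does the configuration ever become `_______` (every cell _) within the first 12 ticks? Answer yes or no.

no

_XX_XXX
XX_XXXX
X_XXXXX
_XXXXXX
XXXXXXX
XXXXXXX  (fixed point — unchanged through tick 12)
tick 12 is XXXXXXX, still not uniform _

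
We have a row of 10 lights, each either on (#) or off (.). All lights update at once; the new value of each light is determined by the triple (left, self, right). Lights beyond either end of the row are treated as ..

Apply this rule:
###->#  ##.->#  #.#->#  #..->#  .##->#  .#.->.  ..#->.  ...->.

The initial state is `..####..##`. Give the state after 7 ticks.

tick 1: ..#####.##
tick 2: ..########
tick 3: ..########  (fixed point — unchanged through tick 7)

..########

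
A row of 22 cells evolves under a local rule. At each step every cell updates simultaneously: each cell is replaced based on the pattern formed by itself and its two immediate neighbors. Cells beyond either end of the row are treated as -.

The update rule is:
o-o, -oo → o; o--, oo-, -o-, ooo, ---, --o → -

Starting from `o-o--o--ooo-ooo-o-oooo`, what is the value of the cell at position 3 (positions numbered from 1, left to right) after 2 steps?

-o------o--oo--o-oo---
-----------o----oo----
position 3 holds -

-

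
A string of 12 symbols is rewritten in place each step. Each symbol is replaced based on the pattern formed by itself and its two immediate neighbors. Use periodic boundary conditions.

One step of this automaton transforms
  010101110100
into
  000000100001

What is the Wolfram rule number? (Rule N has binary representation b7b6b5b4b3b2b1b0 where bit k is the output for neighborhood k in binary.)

129

position 6: 111 → 1  (bit 7 = 1)
position 7: 110 → 0  (bit 6 = 0)
position 2: 101 → 0  (bit 5 = 0)
position 10: 100 → 0  (bit 4 = 0)
position 5: 011 → 0  (bit 3 = 0)
position 1: 010 → 0  (bit 2 = 0)
position 0: 001 → 0  (bit 1 = 0)
position 11: 000 → 1  (bit 0 = 1)
bits b7..b0 = 10000001 = 129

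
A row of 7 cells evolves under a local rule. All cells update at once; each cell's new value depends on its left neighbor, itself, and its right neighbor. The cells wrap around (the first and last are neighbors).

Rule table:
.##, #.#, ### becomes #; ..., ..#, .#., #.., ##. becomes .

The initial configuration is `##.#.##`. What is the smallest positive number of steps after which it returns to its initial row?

step 1: #.#.###
step 2: .#.####
step 3: #.####.
step 4: .####.#
step 5: ####.#.
step 6: ###.#.#
step 7: ##.#.##

7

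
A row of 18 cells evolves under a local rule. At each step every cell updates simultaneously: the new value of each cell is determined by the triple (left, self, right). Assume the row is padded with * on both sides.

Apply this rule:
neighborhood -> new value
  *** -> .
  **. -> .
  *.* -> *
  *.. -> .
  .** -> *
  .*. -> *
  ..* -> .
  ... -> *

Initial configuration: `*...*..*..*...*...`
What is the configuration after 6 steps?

..*..**...*...**.*

step 1: ..*.*..*..*.*.*.*.
step 2: ..***..*..********
step 3: ..*....*..*.......
step 4: ..*.**.*..*.*****.
step 5: ..***.**..***....*
step 6: ..*..**...*...**.*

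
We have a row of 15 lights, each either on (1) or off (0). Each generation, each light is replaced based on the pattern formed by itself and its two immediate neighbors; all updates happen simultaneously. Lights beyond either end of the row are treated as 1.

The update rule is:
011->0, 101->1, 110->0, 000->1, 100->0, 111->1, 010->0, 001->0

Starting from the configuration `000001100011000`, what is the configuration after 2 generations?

101001100011001

011100001000010
101001100011001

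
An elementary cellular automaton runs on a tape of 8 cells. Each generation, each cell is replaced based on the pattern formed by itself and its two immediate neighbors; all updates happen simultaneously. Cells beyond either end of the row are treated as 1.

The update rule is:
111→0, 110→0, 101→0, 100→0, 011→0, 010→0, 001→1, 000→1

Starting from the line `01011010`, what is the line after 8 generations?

generation 1: 00000000
generation 2: 01111111
generation 3: 00000000  (repeats generation 1; period 2)
generation 8: 01111111

01111111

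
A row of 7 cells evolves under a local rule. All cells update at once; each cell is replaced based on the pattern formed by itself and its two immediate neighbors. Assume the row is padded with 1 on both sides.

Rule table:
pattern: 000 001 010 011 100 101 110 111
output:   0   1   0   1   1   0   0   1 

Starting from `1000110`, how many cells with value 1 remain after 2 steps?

0101100
0001011
count of 1: 3

3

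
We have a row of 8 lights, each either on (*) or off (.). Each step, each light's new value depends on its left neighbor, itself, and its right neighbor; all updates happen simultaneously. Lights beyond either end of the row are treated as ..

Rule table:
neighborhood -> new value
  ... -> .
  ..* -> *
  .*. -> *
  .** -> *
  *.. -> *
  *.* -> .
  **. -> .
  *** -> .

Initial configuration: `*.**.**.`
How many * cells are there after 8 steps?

*.*..*.*
*.****.*
*.*....*
*.**..**
*.*.***.
*.*.*..*
*.*.****
*.*.*...
count of *: 3

3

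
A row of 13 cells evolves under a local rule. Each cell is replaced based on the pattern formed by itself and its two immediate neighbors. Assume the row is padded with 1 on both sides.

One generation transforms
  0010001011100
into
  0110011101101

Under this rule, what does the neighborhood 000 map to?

0

At position 4 the neighborhood is 000; the next row has 0 there.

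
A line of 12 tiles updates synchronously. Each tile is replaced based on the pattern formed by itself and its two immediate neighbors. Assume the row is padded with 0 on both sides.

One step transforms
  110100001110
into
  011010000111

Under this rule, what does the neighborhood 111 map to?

At position 9 the neighborhood is 111; the next row has 1 there.

1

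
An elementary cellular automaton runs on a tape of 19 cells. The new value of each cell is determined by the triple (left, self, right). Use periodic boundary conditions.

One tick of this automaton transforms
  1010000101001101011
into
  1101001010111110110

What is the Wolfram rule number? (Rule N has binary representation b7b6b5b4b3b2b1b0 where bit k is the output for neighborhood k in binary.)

122

position 18: 111 → 0  (bit 7 = 0)
position 0: 110 → 1  (bit 6 = 1)
position 1: 101 → 1  (bit 5 = 1)
position 3: 100 → 1  (bit 4 = 1)
position 12: 011 → 1  (bit 3 = 1)
position 2: 010 → 0  (bit 2 = 0)
position 6: 001 → 1  (bit 1 = 1)
position 4: 000 → 0  (bit 0 = 0)
bits b7..b0 = 01111010 = 122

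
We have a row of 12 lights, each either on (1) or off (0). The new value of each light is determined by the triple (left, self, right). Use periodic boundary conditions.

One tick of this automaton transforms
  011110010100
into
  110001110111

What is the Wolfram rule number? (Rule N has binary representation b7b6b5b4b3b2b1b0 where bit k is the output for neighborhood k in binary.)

position 2: 111 → 0  (bit 7 = 0)
position 4: 110 → 0  (bit 6 = 0)
position 8: 101 → 0  (bit 5 = 0)
position 5: 100 → 1  (bit 4 = 1)
position 1: 011 → 1  (bit 3 = 1)
position 7: 010 → 1  (bit 2 = 1)
position 0: 001 → 1  (bit 1 = 1)
position 11: 000 → 1  (bit 0 = 1)
bits b7..b0 = 00011111 = 31

31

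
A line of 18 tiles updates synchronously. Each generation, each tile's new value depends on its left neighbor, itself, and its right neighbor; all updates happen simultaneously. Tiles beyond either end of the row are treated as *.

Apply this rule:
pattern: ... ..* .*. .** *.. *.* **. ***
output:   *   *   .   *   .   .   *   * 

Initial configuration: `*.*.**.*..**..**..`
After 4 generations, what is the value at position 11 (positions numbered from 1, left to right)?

*...**...***.***.*
*.****.*****.***.*
*.****.*****.***.*  (fixed point — unchanged through generation 4)
position 11 holds *

*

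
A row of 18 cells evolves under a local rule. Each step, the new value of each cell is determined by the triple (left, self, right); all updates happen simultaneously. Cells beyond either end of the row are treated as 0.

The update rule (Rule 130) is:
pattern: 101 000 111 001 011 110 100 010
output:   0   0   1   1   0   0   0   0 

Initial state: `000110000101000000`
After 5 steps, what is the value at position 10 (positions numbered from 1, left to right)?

0

step 1: 001000001000000000
step 2: 010000010000000000
step 3: 100000100000000000
step 4: 000001000000000000
step 5: 000010000000000000
position 10 holds 0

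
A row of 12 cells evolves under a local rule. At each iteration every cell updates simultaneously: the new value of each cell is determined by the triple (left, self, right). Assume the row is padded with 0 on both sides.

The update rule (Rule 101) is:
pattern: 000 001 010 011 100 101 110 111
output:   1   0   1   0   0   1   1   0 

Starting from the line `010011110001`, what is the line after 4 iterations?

001000101101

010000010101
010111011111
011001100001
001000101101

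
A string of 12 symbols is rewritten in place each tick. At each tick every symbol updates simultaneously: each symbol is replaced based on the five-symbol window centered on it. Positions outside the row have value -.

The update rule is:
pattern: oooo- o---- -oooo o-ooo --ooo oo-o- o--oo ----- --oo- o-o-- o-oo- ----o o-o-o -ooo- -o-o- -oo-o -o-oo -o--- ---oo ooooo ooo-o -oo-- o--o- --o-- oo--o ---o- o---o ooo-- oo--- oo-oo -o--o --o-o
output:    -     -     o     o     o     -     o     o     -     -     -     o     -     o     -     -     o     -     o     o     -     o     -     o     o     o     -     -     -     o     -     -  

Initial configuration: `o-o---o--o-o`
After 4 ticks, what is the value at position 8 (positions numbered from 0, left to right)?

-----oo-----
ooooo-o--ooo
ooo-----ooo-
oo---ooooo--
position 8 holds o

o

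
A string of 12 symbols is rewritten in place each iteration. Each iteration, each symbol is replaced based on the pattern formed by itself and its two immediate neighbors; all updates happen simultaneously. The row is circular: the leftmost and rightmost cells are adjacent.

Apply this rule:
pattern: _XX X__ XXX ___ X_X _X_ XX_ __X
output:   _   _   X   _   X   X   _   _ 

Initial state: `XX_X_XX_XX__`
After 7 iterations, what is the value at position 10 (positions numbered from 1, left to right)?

iteration 1: __XXX__X____
iteration 2: ___X___X____
iteration 3: ___X___X____  (fixed point — unchanged through iteration 7)
position 10 holds _

_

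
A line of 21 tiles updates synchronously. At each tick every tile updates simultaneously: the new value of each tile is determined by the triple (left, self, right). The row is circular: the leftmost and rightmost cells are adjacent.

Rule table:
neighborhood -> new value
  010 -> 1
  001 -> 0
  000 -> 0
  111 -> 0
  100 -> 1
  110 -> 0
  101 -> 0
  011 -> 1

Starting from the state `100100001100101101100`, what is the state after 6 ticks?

110110001010101001010
100101001010101101010
110101101010101001010
100101001010101101010  (repeats tick 2; period 2)
tick 6: 100101001010101101010

100101001010101101010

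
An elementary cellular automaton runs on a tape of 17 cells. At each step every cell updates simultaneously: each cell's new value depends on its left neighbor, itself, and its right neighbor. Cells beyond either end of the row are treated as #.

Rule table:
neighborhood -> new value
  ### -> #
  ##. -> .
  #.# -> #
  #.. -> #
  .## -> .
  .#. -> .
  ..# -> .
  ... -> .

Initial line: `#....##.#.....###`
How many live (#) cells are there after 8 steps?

.#.....#.#.....##
#.#.....#.#.....#
.#.#.....#.#.....
#.#.#.....#.#....
.#.#.#.....#.#...
#.#.#.#.....#.#..
.#.#.#.#.....#.#.
#.#.#.#.#.....#.#
count of #: 7

7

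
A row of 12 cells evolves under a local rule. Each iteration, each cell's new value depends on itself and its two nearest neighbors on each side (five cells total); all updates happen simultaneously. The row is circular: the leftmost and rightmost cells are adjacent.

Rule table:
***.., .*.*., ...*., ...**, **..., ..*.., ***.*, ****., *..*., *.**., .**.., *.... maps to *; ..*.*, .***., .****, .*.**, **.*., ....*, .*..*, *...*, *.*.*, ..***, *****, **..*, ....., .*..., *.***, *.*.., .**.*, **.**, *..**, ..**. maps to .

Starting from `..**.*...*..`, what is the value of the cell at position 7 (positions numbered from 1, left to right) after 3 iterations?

.*......**.*
*..*...*....
*.**..**.*.*
position 7 holds *

*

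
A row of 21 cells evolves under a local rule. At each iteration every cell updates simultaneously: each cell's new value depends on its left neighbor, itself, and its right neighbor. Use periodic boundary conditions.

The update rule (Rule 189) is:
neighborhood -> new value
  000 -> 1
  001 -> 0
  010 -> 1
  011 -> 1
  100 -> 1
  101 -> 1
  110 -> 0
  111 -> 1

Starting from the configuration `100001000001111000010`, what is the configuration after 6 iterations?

111110111011101111110

iteration 1: 111101111101110111011
iteration 2: 111011111011101110111
iteration 3: 110111110111011101111
iteration 4: 101111101110111011111
iteration 5: 011111011101110111111
iteration 6: 111110111011101111110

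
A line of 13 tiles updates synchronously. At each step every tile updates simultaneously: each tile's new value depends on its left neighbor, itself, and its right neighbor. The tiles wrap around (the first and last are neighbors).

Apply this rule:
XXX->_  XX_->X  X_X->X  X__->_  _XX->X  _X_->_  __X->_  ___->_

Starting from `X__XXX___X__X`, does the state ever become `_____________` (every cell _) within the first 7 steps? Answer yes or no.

no

X__X_X______X
X___X_______X
X___________X
X___________X  (fixed point — unchanged through step 7)
step 7 is X___________X, still not uniform _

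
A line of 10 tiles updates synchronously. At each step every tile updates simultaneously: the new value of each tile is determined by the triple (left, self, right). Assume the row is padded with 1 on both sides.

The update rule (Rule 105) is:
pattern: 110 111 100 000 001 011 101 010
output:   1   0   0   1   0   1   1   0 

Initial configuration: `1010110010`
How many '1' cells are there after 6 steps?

step 1: 1101110001
step 2: 0111010101
step 3: 1101101011
step 4: 0111110110
step 5: 1100011111
step 6: 0101010000
count of 1: 3

3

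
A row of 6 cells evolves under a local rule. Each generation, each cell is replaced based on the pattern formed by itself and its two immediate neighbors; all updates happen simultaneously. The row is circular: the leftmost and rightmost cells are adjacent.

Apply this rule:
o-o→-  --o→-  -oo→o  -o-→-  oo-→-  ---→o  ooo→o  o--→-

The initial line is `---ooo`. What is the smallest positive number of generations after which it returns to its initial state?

-o-oo-
---o--
oo---o
o--o-o
-----o
-ooo--
-oo--o
-o----
---ooo

9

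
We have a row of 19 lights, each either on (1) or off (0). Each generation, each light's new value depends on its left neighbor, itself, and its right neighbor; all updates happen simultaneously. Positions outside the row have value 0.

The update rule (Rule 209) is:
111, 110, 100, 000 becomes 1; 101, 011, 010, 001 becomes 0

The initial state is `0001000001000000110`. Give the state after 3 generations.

1100111100111110011
0110011110011111001
0011001111001111100

0011001111001111100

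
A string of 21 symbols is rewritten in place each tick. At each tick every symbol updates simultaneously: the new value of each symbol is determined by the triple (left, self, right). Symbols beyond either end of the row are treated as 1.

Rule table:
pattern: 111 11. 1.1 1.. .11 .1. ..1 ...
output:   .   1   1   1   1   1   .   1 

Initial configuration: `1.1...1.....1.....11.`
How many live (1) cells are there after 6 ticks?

tick 1: 11111.11111.11111.111
tick 2: ....111...111...111..
tick 3: 111.1.111.1.111.1.11.
tick 4: ..11111.11111.1111111
tick 5: 1.1...111...111......
tick 6: 11111.1.111.1.111111.
count of 1: 16

16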